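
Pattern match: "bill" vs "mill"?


Pattern of "bill": [0, 1, 2, 2]
Pattern of "mill": [0, 1, 2, 2]
Patterns match
Same pattern = Yes


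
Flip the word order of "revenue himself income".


Original: "revenue himself income"
Words (1..n): revenue | himself | income
Reversed (n..1): income | himself | revenue
Result = "income himself revenue"


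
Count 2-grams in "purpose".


Word: "purpose" (length 7)
Number of 2-grams = length - 2 + 1 = 7 - 2 + 1
= 6


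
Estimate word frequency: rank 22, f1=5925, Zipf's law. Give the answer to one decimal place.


Zipf's law: f(r) = f(1) / r
f(1) = 5925
f(22) = 5925 / 22
= 269.3 occurrences


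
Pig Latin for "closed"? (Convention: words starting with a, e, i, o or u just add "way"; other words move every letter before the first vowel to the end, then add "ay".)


Word: "closed"
Starts with consonant(s) → move to end, add 'ay'
Consonant cluster: "cl"
Pig Latin = "osedclay"


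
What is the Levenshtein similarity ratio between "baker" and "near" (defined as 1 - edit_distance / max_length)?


Word 1: "baker" (length 5)
Word 2: "near" (length 4)
One optimal edit sequence:
  1. delete 'b'  (+1)
  2. substitute 'a' -> 'n'  (+1)
  3. substitute 'k' -> 'e'  (+1)
  4. substitute 'e' -> 'a'  (+1)
  5. keep 'r'
Edit distance = 4
Max length = max(5, 4) = 5
Similarity = 1 - 4/5
= 0.2000


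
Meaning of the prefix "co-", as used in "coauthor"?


Prefix: co-
Example: coauthor = co- + author
Meaning = together


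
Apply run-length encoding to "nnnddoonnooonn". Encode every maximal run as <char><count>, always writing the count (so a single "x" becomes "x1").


String: "nnnddoonnooonn"
Scanning for consecutive runs:
  'n' x 3
  'd' x 2
  'o' x 2
  'n' x 2
  'o' x 3
  'n' x 2
RLE = "n3d2o2n2o3n2"


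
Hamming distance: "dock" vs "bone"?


Comparing character by character (same length = 4):
  Pos 0: 'd' vs 'b' !=
  Pos 1: 'o' vs 'o' =
  Pos 2: 'c' vs 'n' !=
  Pos 3: 'k' vs 'e' !=
Hamming distance = 3


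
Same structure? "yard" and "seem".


Pattern of "yard": [0, 1, 2, 3]
Pattern of "seem": [0, 1, 1, 2]
Patterns do not match
Same pattern = No


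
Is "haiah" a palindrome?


Word: "haiah"
Reversed: "haiah"
Forward == Backward? haiah == haiah
Palindrome = Yes


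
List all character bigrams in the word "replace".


Word: "replace" (length 7)
Number of bigrams = 7 - 2 + 1 = 6
  Position 0: "re"
  Position 1: "ep"
  Position 2: "pl"
  Position 3: "la"
  Position 4: "ac"
  Position 5: "ce"
Bigrams = "re", "ep", "pl", "la", "ac", "ce"


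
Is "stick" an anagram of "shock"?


Word 1: "shock" → sorted: chkos
Word 2: "stick" → sorted: cikst
Same letters? chkos != cikst
Anagram = No


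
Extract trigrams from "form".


Word: "form" (length 4)
Number of trigrams = 4 - 3 + 1 = 2
  Position 0: "for"
  Position 1: "orm"
Trigrams = "for", "orm"


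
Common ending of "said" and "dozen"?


Word 1: "said"
Word 2: "dozen"
Comparing from end:
  Pos -1: 'd' != 'n' (stop)
LCS = "" (length 0)


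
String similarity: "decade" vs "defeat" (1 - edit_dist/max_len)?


Word 1: "decade" (length 6)
Word 2: "defeat" (length 6)
One optimal edit sequence:
  1. keep 'd'
  2. keep 'e'
  3. substitute 'c' -> 'f'  (+1)
  4. substitute 'a' -> 'e'  (+1)
  5. substitute 'd' -> 'a'  (+1)
  6. substitute 'e' -> 't'  (+1)
Edit distance = 4
Max length = max(6, 6) = 6
Similarity = 1 - 4/6
= 0.3333


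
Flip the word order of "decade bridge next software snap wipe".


Original: "decade bridge next software snap wipe"
Words (1..n): decade | bridge | next | software | snap | wipe
Reversed (n..1): wipe | snap | software | next | bridge | decade
Result = "wipe snap software next bridge decade"


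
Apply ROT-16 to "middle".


Word: "middle"
Shift: 16
Each letter → (letter + shift) mod 26:
  'm' (12) + 16 = 2 → 'c'
  'i' (8) + 16 = 24 → 'y'
  'd' (3) + 16 = 19 → 't'
  'd' (3) + 16 = 19 → 't'
  'l' (11) + 16 = 1 → 'b'
  'e' (4) + 16 = 20 → 'u'
Result = "cyttbu"


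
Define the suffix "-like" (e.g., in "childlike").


Suffix: -like
As in: childlike -> child + -like
Meaning = resembling


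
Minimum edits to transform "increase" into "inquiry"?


Word 1: "increase" (length 8)
Word 2: "inquiry" (length 7)
One optimal edit sequence (insert/delete/substitute each cost 1):
  1. keep 'i'
  2. keep 'n'
  3. delete 'c'  (+1)
  4. substitute 'r' -> 'q'  (+1)
  5. substitute 'e' -> 'u'  (+1)
  6. substitute 'a' -> 'i'  (+1)
  7. substitute 's' -> 'r'  (+1)
  8. substitute 'e' -> 'y'  (+1)
Total edit operations: 6
Edit distance = 6


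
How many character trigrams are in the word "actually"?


Word: "actually" (length 8)
Number of 3-grams = length - 3 + 1 = 8 - 3 + 1
= 6


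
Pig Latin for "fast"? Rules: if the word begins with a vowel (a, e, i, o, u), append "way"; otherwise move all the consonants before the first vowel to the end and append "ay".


Word: "fast"
Starts with consonant(s) → move to end, add 'ay'
Consonant cluster: "f"
Pig Latin = "astfay"


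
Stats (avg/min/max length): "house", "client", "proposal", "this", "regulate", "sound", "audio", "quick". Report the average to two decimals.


Lengths: "house"=5, "client"=6, "proposal"=8, "this"=4, "regulate"=8, "sound"=5, "audio"=5, "quick"=5
Sum = 46, Count = 8
Average = 46/8 = 5.75
= avg=5.75, min=4, max=8


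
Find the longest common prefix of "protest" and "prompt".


Word 1: "protest"
Word 2: "prompt"
Comparing from start:
  Pos 0: 'p' == 'p'
  Pos 1: 'r' == 'r'
  Pos 2: 'o' == 'o'
  Pos 3: 't' != 'm' (stop)
LCP = "pro" (length 3)


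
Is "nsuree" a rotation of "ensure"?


Word: "ensure", Candidate: "nsuree"
Method: check if candidate is substring of word+word
"ensureensure" contains "nsuree"? Yes
Is rotation = Yes


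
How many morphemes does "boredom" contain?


Word: "boredom"
Morphemes: bore / -dom
Each morpheme carries meaning
= 2 morphemes


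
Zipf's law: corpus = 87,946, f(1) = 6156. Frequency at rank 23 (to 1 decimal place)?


Zipf's law: f(r) = f(1) / r
f(1) = 6156
f(23) = 6156 / 23
= 267.7 occurrences


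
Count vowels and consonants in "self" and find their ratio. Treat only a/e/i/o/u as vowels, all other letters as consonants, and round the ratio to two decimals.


Word: "self"
Vowels (a,e,i,o,u): 1
Consonants: 3
Ratio = 1/3
= 0.33


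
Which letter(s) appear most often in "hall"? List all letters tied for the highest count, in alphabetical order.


Word: "hall"
Letter counts:
  'a': 1
  'h': 1
  'l': 2
Maximum count = 2
Most frequent = 'l' (2 times each)


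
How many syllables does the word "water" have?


Word: "water"
Syllable breakdown: wa / ter
Counting: 2 parts
= 2 syllables


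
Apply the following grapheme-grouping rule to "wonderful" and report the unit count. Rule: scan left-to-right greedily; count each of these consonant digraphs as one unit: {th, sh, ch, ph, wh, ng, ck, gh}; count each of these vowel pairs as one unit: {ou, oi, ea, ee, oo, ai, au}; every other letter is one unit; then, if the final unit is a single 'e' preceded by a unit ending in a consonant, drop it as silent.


Word: "wonderful" (9 letters)
Left-to-right scan:
  (1) 'w' (letter)
  (2) 'o' (letter)
  (3) 'n' (letter)
  (4) 'd' (letter)
  (5) 'e' (letter)
  (6) 'r' (letter)
  (7) 'f' (letter)
  (8) 'u' (letter)
  (9) 'l' (letter)
Units from scan: 9
Sound units = 9 units


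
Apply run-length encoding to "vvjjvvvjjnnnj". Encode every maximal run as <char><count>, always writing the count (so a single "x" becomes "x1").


String: "vvjjvvvjjnnnj"
Scanning for consecutive runs:
  'v' x 2
  'j' x 2
  'v' x 3
  'j' x 2
  'n' x 3
  'j' x 1
RLE = "v2j2v3j2n3j1"


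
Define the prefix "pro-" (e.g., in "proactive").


Prefix: pro-
Example: proactive = pro- + active
Meaning = forward / in favor of


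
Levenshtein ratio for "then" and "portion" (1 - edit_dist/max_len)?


Word 1: "then" (length 4)
Word 2: "portion" (length 7)
One optimal edit sequence:
  1. insert 'p'  (+1)
  2. insert 'o'  (+1)
  3. insert 'r'  (+1)
  4. keep 't'
  5. substitute 'h' -> 'i'  (+1)
  6. substitute 'e' -> 'o'  (+1)
  7. keep 'n'
Edit distance = 5
Max length = max(4, 7) = 7
Similarity = 1 - 5/7
= 0.2857


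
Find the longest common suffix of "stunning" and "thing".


Word 1: "stunning"
Word 2: "thing"
Comparing from end:
  Pos -1: 'g' == 'g'
  Pos -2: 'n' == 'n'
  Pos -3: 'i' == 'i'
  Pos -4: 'n' != 'h' (stop)
LCS = "ing" (length 3)


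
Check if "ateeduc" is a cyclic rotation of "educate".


Word: "educate", Candidate: "ateeduc"
Method: check if candidate is substring of word+word
"educateeducate" contains "ateeduc"? Yes
Is rotation = Yes


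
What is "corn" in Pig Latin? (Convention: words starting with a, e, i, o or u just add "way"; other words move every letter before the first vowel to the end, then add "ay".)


Word: "corn"
Starts with consonant(s) → move to end, add 'ay'
Consonant cluster: "c"
Pig Latin = "orncay"


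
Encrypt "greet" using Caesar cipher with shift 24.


Word: "greet"
Shift: 24
Each letter → (letter + shift) mod 26:
  'g' (6) + 24 = 4 → 'e'
  'r' (17) + 24 = 15 → 'p'
  'e' (4) + 24 = 2 → 'c'
  'e' (4) + 24 = 2 → 'c'
  't' (19) + 24 = 17 → 'r'
Result = "epccr"


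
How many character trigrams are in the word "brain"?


Word: "brain" (length 5)
Number of 3-grams = length - 3 + 1 = 5 - 3 + 1
= 3


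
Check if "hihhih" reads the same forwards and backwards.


Word: "hihhih"
Reversed: "hihhih"
Forward == Backward? hihhih == hihhih
Palindrome = Yes


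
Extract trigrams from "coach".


Word: "coach" (length 5)
Number of trigrams = 5 - 3 + 1 = 3
  Position 0: "coa"
  Position 1: "oac"
  Position 2: "ach"
Trigrams = "coa", "oac", "ach"


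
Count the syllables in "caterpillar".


Word: "caterpillar"
Syllable breakdown: cat-er-pil-lar
Counting: 4 parts
= 4 syllables


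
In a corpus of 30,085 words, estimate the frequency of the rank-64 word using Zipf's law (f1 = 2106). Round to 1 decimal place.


Zipf's law: f(r) = f(1) / r
f(1) = 2106
f(64) = 2106 / 64
= 32.9 occurrences


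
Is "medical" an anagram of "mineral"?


Word 1: "mineral" → sorted: aeilmnr
Word 2: "medical" → sorted: acdeilm
Same letters? aeilmnr != acdeilm
Anagram = No


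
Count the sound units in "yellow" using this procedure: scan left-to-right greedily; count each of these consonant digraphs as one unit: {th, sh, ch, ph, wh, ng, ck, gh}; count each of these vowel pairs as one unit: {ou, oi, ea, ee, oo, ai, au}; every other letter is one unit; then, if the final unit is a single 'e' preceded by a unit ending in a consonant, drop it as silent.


Word: "yellow" (6 letters)
Left-to-right scan:
  1. 'y' (letter)
  2. 'e' (letter)
  3. 'l' (letter)
  4. 'l' (letter)
  5. 'o' (letter)
  6. 'w' (letter)
Units from scan: 6
Sound units = 6 units


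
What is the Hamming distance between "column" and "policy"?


Comparing character by character (same length = 6):
  Pos 0: 'c' vs 'p' !=
  Pos 1: 'o' vs 'o' =
  Pos 2: 'l' vs 'l' =
  Pos 3: 'u' vs 'i' !=
  Pos 4: 'm' vs 'c' !=
  Pos 5: 'n' vs 'y' !=
Hamming distance = 4


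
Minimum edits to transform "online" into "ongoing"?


Word 1: "online" (length 6)
Word 2: "ongoing" (length 7)
One optimal edit sequence (insert/delete/substitute each cost 1):
  1. keep 'o'
  2. keep 'n'
  3. insert 'g'  (+1)
  4. substitute 'l' -> 'o'  (+1)
  5. keep 'i'
  6. keep 'n'
  7. substitute 'e' -> 'g'  (+1)
Total edit operations: 3
Edit distance = 3


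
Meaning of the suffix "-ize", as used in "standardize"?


Suffix: -ize
Example: standardize = standard + -ize
Meaning = to make


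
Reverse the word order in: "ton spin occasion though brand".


Original: "ton spin occasion though brand"
Words (1..n): ton | spin | occasion | though | brand
Reversed (n..1): brand | though | occasion | spin | ton
Result = "brand though occasion spin ton"


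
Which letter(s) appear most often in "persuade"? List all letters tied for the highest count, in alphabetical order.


Word: "persuade"
Letter counts:
  'a': 1
  'd': 1
  'e': 2
  'p': 1
  'r': 1
  's': 1
  'u': 1
Maximum count = 2
Most frequent = 'e' (2 times each)


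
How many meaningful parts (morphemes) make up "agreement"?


Word: "agreement"
Morphemes: agree / -ment
Each morpheme carries meaning
= 2 morphemes


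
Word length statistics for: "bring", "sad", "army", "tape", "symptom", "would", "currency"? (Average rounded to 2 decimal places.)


Lengths: "bring"=5, "sad"=3, "army"=4, "tape"=4, "symptom"=7, "would"=5, "currency"=8
Sum = 36, Count = 7
Average = 36/7 = 5.14
= avg=5.14, min=3, max=8


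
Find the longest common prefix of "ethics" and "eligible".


Word 1: "ethics"
Word 2: "eligible"
Comparing from start:
  Pos 0: 'e' == 'e'
  Pos 1: 't' != 'l' (stop)
LCP = "e" (length 1)


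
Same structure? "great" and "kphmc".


Pattern of "great": [0, 1, 2, 3, 4]
Pattern of "kphmc": [0, 1, 2, 3, 4]
Patterns match
Same pattern = Yes


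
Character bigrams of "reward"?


Word: "reward" (length 6)
Number of bigrams = 6 - 2 + 1 = 5
  Position 0: "re"
  Position 1: "ew"
  Position 2: "wa"
  Position 3: "ar"
  Position 4: "rd"
Bigrams = "re", "ew", "wa", "ar", "rd"


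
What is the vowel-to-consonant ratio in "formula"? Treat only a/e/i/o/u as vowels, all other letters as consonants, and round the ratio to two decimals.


Word: "formula"
Vowels (a,e,i,o,u): 3
Consonants: 4
Ratio = 3/4
= 0.75


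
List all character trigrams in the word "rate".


Word: "rate" (length 4)
Number of trigrams = 4 - 3 + 1 = 2
  Position 0: "rat"
  Position 1: "ate"
Trigrams = "rat", "ate"


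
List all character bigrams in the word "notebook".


Word: "notebook" (length 8)
Number of bigrams = 8 - 2 + 1 = 7
  Position 0: "no"
  Position 1: "ot"
  Position 2: "te"
  Position 3: "eb"
  Position 4: "bo"
  Position 5: "oo"
  Position 6: "ok"
Bigrams = "no", "ot", "te", "eb", "bo", "oo", "ok"


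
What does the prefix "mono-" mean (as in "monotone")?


Prefix: mono-
Example: monotone = mono- + tone
Meaning = one


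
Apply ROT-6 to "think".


Word: "think"
Shift: 6
Each letter → (letter + shift) mod 26:
  't' (19) + 6 = 25 → 'z'
  'h' (7) + 6 = 13 → 'n'
  'i' (8) + 6 = 14 → 'o'
  'n' (13) + 6 = 19 → 't'
  'k' (10) + 6 = 16 → 'q'
Result = "znotq"


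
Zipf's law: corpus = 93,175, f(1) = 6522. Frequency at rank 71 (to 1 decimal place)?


Zipf's law: f(r) = f(1) / r
f(1) = 6522
f(71) = 6522 / 71
= 91.9 occurrences


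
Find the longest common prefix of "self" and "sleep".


Word 1: "self"
Word 2: "sleep"
Comparing from start:
  Pos 0: 's' == 's'
  Pos 1: 'e' != 'l' (stop)
LCP = "s" (length 1)


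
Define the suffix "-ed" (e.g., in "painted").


Suffix: -ed
As in: painted -> paint + -ed
Meaning = past tense


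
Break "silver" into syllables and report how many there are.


Word: "silver"
Syllable breakdown: sil / ver
Counting: 2 parts
= 2 syllables


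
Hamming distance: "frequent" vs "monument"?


Comparing character by character (same length = 8):
  Pos 0: 'f' vs 'm' !=
  Pos 1: 'r' vs 'o' !=
  Pos 2: 'e' vs 'n' !=
  Pos 3: 'q' vs 'u' !=
  Pos 4: 'u' vs 'm' !=
  Pos 5: 'e' vs 'e' =
  Pos 6: 'n' vs 'n' =
  Pos 7: 't' vs 't' =
Hamming distance = 5


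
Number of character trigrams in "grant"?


Word: "grant" (length 5)
Number of 3-grams = length - 3 + 1 = 5 - 3 + 1
= 3


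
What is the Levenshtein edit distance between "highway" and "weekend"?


Word 1: "highway" (length 7)
Word 2: "weekend" (length 7)
One optimal edit sequence (insert/delete/substitute each cost 1):
  1. substitute 'h' -> 'w'  (+1)
  2. substitute 'i' -> 'e'  (+1)
  3. substitute 'g' -> 'e'  (+1)
  4. substitute 'h' -> 'k'  (+1)
  5. substitute 'w' -> 'e'  (+1)
  6. substitute 'a' -> 'n'  (+1)
  7. substitute 'y' -> 'd'  (+1)
Total edit operations: 7
Edit distance = 7


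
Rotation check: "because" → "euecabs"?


Word: "because", Candidate: "euecabs"
Method: check if candidate is substring of word+word
"becausebecause" contains "euecabs"? No
Is rotation = No


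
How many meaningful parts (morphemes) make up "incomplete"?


Word: "incomplete"
Morphemes: in- / complete
Each morpheme carries meaning
= 2 morphemes


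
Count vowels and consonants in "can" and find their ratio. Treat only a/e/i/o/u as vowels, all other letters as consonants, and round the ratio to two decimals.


Word: "can"
Vowels (a,e,i,o,u): 1
Consonants: 2
Ratio = 1/2
= 0.50


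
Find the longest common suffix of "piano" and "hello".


Word 1: "piano"
Word 2: "hello"
Comparing from end:
  Pos -1: 'o' == 'o'
  Pos -2: 'n' != 'l' (stop)
LCS = "o" (length 1)


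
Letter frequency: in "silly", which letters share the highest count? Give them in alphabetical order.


Word: "silly"
Letter counts:
  'i': 1
  'l': 2
  's': 1
  'y': 1
Maximum count = 2
Most frequent = 'l' (2 times each)


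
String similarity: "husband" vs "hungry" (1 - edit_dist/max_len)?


Word 1: "husband" (length 7)
Word 2: "hungry" (length 6)
One optimal edit sequence:
  1. keep 'h'
  2. keep 'u'
  3. delete 's'  (+1)
  4. substitute 'b' -> 'n'  (+1)
  5. substitute 'a' -> 'g'  (+1)
  6. substitute 'n' -> 'r'  (+1)
  7. substitute 'd' -> 'y'  (+1)
Edit distance = 5
Max length = max(7, 6) = 7
Similarity = 1 - 5/7
= 0.2857


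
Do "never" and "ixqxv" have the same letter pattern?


Pattern of "never": [0, 1, 2, 1, 3]
Pattern of "ixqxv": [0, 1, 2, 1, 3]
Patterns match
Same pattern = Yes


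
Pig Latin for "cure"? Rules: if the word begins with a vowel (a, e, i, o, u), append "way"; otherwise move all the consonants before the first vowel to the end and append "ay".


Word: "cure"
Starts with consonant(s) → move to end, add 'ay'
Consonant cluster: "c"
Pig Latin = "urecay"


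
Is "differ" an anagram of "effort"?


Word 1: "effort" → sorted: effort
Word 2: "differ" → sorted: deffir
Same letters? effort != deffir
Anagram = No


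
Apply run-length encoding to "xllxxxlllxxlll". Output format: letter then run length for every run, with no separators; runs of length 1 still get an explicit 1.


String: "xllxxxlllxxlll"
Scanning for consecutive runs:
  'x' x 1
  'l' x 2
  'x' x 3
  'l' x 3
  'x' x 2
  'l' x 3
RLE = "x1l2x3l3x2l3"


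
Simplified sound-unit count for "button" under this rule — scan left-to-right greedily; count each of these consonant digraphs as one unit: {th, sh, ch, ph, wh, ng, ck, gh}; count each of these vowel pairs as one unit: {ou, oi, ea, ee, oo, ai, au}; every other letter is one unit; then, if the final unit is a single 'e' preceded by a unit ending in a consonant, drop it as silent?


Word: "button" (6 letters)
Left-to-right scan:
  (1) 'b' (letter)
  (2) 'u' (letter)
  (3) 't' (letter)
  (4) 't' (letter)
  (5) 'o' (letter)
  (6) 'n' (letter)
Units from scan: 6
Sound units = 6 units


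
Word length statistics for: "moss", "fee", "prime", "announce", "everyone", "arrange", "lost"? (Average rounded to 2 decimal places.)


Lengths: "moss"=4, "fee"=3, "prime"=5, "announce"=8, "everyone"=8, "arrange"=7, "lost"=4
Sum = 39, Count = 7
Average = 39/7 = 5.57
= avg=5.57, min=3, max=8


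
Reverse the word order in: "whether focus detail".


Original: "whether focus detail"
Words (1..n): whether | focus | detail
Reversed (n..1): detail | focus | whether
Result = "detail focus whether"


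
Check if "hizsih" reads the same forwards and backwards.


Word: "hizsih"
Reversed: "hiszih"
Forward == Backward? hizsih != hiszih
Palindrome = No


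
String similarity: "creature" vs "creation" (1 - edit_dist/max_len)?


Word 1: "creature" (length 8)
Word 2: "creation" (length 8)
One optimal edit sequence:
  1. keep 'c'
  2. keep 'r'
  3. keep 'e'
  4. keep 'a'
  5. keep 't'
  6. substitute 'u' -> 'i'  (+1)
  7. substitute 'r' -> 'o'  (+1)
  8. substitute 'e' -> 'n'  (+1)
Edit distance = 3
Max length = max(8, 8) = 8
Similarity = 1 - 3/8
= 0.6250


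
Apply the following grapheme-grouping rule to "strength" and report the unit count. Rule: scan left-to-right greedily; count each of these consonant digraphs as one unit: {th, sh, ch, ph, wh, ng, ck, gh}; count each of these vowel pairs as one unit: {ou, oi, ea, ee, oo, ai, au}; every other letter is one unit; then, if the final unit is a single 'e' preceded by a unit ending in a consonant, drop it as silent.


Word: "strength" (8 letters)
Left-to-right scan:
  1. 's' (letter)
  2. 't' (letter)
  3. 'r' (letter)
  4. 'e' (letter)
  5. 'ng' (digraph)
  6. 'th' (digraph)
Units from scan: 6
Sound units = 6 units


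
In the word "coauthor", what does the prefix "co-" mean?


Prefix: co-
Example: coauthor (co- + author)
Meaning = together


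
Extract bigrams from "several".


Word: "several" (length 7)
Number of bigrams = 7 - 2 + 1 = 6
  Position 0: "se"
  Position 1: "ev"
  Position 2: "ve"
  Position 3: "er"
  Position 4: "ra"
  Position 5: "al"
Bigrams = "se", "ev", "ve", "er", "ra", "al"


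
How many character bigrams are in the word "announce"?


Word: "announce" (length 8)
Number of 2-grams = length - 2 + 1 = 8 - 2 + 1
= 7


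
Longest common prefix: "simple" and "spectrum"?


Word 1: "simple"
Word 2: "spectrum"
Comparing from start:
  Pos 0: 's' == 's'
  Pos 1: 'i' != 'p' (stop)
LCP = "s" (length 1)


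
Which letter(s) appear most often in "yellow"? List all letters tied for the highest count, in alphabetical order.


Word: "yellow"
Letter counts:
  'e': 1
  'l': 2
  'o': 1
  'w': 1
  'y': 1
Maximum count = 2
Most frequent = 'l' (2 times each)


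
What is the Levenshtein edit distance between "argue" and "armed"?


Word 1: "argue" (length 5)
Word 2: "armed" (length 5)
One optimal edit sequence (insert/delete/substitute each cost 1):
  1. keep 'a'
  2. keep 'r'
  3. substitute 'g' -> 'm'  (+1)
  4. substitute 'u' -> 'e'  (+1)
  5. substitute 'e' -> 'd'  (+1)
Total edit operations: 3
Edit distance = 3


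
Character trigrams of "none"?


Word: "none" (length 4)
Number of trigrams = 4 - 3 + 1 = 2
  Position 0: "non"
  Position 1: "one"
Trigrams = "non", "one"


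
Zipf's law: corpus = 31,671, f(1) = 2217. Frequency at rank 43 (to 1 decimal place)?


Zipf's law: f(r) = f(1) / r
f(1) = 2217
f(43) = 2217 / 43
= 51.6 occurrences


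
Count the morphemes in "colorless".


Word: "colorless"
Morphemes: color | -less
Each morpheme carries meaning
= 2 morphemes


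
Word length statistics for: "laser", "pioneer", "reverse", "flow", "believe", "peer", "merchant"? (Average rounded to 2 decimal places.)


Lengths: "laser"=5, "pioneer"=7, "reverse"=7, "flow"=4, "believe"=7, "peer"=4, "merchant"=8
Sum = 42, Count = 7
Average = 42/7 = 6.00
= avg=6.00, min=4, max=8


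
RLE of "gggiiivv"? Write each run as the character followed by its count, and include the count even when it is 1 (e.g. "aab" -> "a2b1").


String: "gggiiivv"
Scanning for consecutive runs:
  'g' x 3
  'i' x 3
  'v' x 2
RLE = "g3i3v2"


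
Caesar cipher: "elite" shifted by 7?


Word: "elite"
Shift: 7
Each letter → (letter + shift) mod 26:
  'e' (4) + 7 = 11 → 'l'
  'l' (11) + 7 = 18 → 's'
  'i' (8) + 7 = 15 → 'p'
  't' (19) + 7 = 0 → 'a'
  'e' (4) + 7 = 11 → 'l'
Result = "lspal"


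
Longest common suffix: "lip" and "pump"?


Word 1: "lip"
Word 2: "pump"
Comparing from end:
  Pos -1: 'p' == 'p'
  Pos -2: 'i' != 'm' (stop)
LCS = "p" (length 1)


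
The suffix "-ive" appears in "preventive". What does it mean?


Suffix: -ive
Example: preventive = prevent + -ive
Meaning = tending to


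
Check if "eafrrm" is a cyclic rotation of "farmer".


Word: "farmer", Candidate: "eafrrm"
Method: check if candidate is substring of word+word
"farmerfarmer" contains "eafrrm"? No
Is rotation = No


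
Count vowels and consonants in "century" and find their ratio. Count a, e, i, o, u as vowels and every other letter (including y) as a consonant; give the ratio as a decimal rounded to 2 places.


Word: "century"
Vowels (a,e,i,o,u): 2
Consonants: 5
Ratio = 2/5
= 0.40


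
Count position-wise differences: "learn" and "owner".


Comparing character by character (same length = 5):
  Pos 0: 'l' vs 'o' !=
  Pos 1: 'e' vs 'w' !=
  Pos 2: 'a' vs 'n' !=
  Pos 3: 'r' vs 'e' !=
  Pos 4: 'n' vs 'r' !=
Hamming distance = 5


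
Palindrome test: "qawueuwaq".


Word: "qawueuwaq"
Reversed: "qawueuwaq"
Forward == Backward? qawueuwaq == qawueuwaq
Palindrome = Yes


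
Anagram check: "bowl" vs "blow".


Word 1: "bowl" → sorted: blow
Word 2: "blow" → sorted: blow
Same letters? blow == blow
Anagram = Yes


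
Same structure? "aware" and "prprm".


Pattern of "aware": [0, 1, 0, 2, 3]
Pattern of "prprm": [0, 1, 0, 1, 2]
Patterns do not match
Same pattern = No


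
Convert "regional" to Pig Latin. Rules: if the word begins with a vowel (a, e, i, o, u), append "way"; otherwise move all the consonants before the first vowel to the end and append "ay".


Word: "regional"
Starts with consonant(s) → move to end, add 'ay'
Consonant cluster: "r"
Pig Latin = "egionalray"


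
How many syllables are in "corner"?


Word: "corner"
Syllable breakdown: cor-ner
Counting: 2 parts
= 2 syllables


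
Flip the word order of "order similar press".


Original: "order similar press"
Words (1..n): order | similar | press
Reversed (n..1): press | similar | order
Result = "press similar order"


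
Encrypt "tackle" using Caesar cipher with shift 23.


Word: "tackle"
Shift: 23
Each letter → (letter + shift) mod 26:
  't' (19) + 23 = 16 → 'q'
  'a' (0) + 23 = 23 → 'x'
  'c' (2) + 23 = 25 → 'z'
  'k' (10) + 23 = 7 → 'h'
  'l' (11) + 23 = 8 → 'i'
  'e' (4) + 23 = 1 → 'b'
Result = "qxzhib"


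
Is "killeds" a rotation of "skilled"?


Word: "skilled", Candidate: "killeds"
Method: check if candidate is substring of word+word
"skilledskilled" contains "killeds"? Yes
Is rotation = Yes


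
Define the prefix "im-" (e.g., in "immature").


Prefix: im-
As in: immature -> im- + mature
Meaning = not / into


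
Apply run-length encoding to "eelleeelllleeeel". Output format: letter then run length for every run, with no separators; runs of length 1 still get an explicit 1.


String: "eelleeelllleeeel"
Scanning for consecutive runs:
  'e' x 2
  'l' x 2
  'e' x 3
  'l' x 4
  'e' x 4
  'l' x 1
RLE = "e2l2e3l4e4l1"


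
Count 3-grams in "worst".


Word: "worst" (length 5)
Number of 3-grams = length - 3 + 1 = 5 - 3 + 1
= 3


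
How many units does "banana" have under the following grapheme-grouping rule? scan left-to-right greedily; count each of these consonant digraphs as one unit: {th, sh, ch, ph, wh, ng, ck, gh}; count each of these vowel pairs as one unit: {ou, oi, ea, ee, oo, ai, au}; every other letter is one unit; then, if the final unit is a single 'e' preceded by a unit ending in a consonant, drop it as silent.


Word: "banana" (6 letters)
Left-to-right scan:
  (1) 'b' (letter)
  (2) 'a' (letter)
  (3) 'n' (letter)
  (4) 'a' (letter)
  (5) 'n' (letter)
  (6) 'a' (letter)
Units from scan: 6
Sound units = 6 units


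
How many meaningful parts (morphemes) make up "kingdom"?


Word: "kingdom"
Morphemes: king / -dom
Each morpheme carries meaning
= 2 morphemes


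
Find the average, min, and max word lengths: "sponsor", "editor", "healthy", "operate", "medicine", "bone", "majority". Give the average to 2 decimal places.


Lengths: "sponsor"=7, "editor"=6, "healthy"=7, "operate"=7, "medicine"=8, "bone"=4, "majority"=8
Sum = 47, Count = 7
Average = 47/7 = 6.71
= avg=6.71, min=4, max=8


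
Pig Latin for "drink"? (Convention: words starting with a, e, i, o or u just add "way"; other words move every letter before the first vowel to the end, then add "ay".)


Word: "drink"
Starts with consonant(s) → move to end, add 'ay'
Consonant cluster: "dr"
Pig Latin = "inkdray"


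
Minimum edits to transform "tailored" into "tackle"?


Word 1: "tailored" (length 8)
Word 2: "tackle" (length 6)
One optimal edit sequence (insert/delete/substitute each cost 1):
  1. keep 't'
  2. keep 'a'
  3. delete 'i'  (+1)
  4. substitute 'l' -> 'c'  (+1)
  5. substitute 'o' -> 'k'  (+1)
  6. substitute 'r' -> 'l'  (+1)
  7. keep 'e'
  8. delete 'd'  (+1)
Total edit operations: 5
Edit distance = 5


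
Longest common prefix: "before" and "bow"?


Word 1: "before"
Word 2: "bow"
Comparing from start:
  Pos 0: 'b' == 'b'
  Pos 1: 'e' != 'o' (stop)
LCP = "b" (length 1)


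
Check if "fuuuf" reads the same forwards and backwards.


Word: "fuuuf"
Reversed: "fuuuf"
Forward == Backward? fuuuf == fuuuf
Palindrome = Yes


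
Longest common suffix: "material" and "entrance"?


Word 1: "material"
Word 2: "entrance"
Comparing from end:
  Pos -1: 'l' != 'e' (stop)
LCS = "" (length 0)


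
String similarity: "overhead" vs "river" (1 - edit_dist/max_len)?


Word 1: "overhead" (length 8)
Word 2: "river" (length 5)
One optimal edit sequence:
  1. insert 'r'  (+1)
  2. substitute 'o' -> 'i'  (+1)
  3. keep 'v'
  4. keep 'e'
  5. keep 'r'
  6. delete 'h'  (+1)
  7. delete 'e'  (+1)
  8. delete 'a'  (+1)
  9. delete 'd'  (+1)
Edit distance = 6
Max length = max(8, 5) = 8
Similarity = 1 - 6/8
= 0.2500


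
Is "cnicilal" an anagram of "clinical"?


Word 1: "clinical" → sorted: acciilln
Word 2: "cnicilal" → sorted: acciilln
Same letters? acciilln == acciilln
Anagram = Yes


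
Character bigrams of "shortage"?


Word: "shortage" (length 8)
Number of bigrams = 8 - 2 + 1 = 7
  Position 0: "sh"
  Position 1: "ho"
  Position 2: "or"
  Position 3: "rt"
  Position 4: "ta"
  Position 5: "ag"
  Position 6: "ge"
Bigrams = "sh", "ho", "or", "rt", "ta", "ag", "ge"


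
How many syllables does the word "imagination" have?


Word: "imagination"
Syllable breakdown: i | mag | i | na | tion
Counting: 5 parts
= 5 syllables


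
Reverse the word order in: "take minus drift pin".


Original: "take minus drift pin"
Words (1..n): take | minus | drift | pin
Reversed (n..1): pin | drift | minus | take
Result = "pin drift minus take"


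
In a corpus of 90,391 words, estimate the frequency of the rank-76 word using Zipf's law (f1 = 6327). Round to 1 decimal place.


Zipf's law: f(r) = f(1) / r
f(1) = 6327
f(76) = 6327 / 76
= 83.3 occurrences


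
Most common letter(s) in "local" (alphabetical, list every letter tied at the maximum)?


Word: "local"
Letter counts:
  'a': 1
  'c': 1
  'l': 2
  'o': 1
Maximum count = 2
Most frequent = 'l' (2 times each)


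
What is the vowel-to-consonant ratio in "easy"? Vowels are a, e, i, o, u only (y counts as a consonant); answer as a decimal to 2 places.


Word: "easy"
Vowels (a,e,i,o,u): 2
Consonants: 2
Ratio = 2/2
= 1.00


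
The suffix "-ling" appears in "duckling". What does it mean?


Suffix: -ling
As in: duckling -> duck + -ling
Meaning = small / young


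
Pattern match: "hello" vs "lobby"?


Pattern of "hello": [0, 1, 2, 2, 3]
Pattern of "lobby": [0, 1, 2, 2, 3]
Patterns match
Same pattern = Yes


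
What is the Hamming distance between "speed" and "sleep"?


Comparing character by character (same length = 5):
  Pos 0: 's' vs 's' =
  Pos 1: 'p' vs 'l' !=
  Pos 2: 'e' vs 'e' =
  Pos 3: 'e' vs 'e' =
  Pos 4: 'd' vs 'p' !=
Hamming distance = 2


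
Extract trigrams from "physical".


Word: "physical" (length 8)
Number of trigrams = 8 - 3 + 1 = 6
  Position 0: "phy"
  Position 1: "hys"
  Position 2: "ysi"
  Position 3: "sic"
  Position 4: "ica"
  Position 5: "cal"
Trigrams = "phy", "hys", "ysi", "sic", "ica", "cal"


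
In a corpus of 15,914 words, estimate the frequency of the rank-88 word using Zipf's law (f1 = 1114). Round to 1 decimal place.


Zipf's law: f(r) = f(1) / r
f(1) = 1114
f(88) = 1114 / 88
= 12.7 occurrences


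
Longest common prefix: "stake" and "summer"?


Word 1: "stake"
Word 2: "summer"
Comparing from start:
  Pos 0: 's' == 's'
  Pos 1: 't' != 'u' (stop)
LCP = "s" (length 1)


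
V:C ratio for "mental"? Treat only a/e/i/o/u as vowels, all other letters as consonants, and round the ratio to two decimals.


Word: "mental"
Vowels (a,e,i,o,u): 2
Consonants: 4
Ratio = 2/4
= 0.50


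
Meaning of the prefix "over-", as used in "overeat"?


Prefix: over-
As in: overeat -> over- + eat
Meaning = excessive


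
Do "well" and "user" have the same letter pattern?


Pattern of "well": [0, 1, 2, 2]
Pattern of "user": [0, 1, 2, 3]
Patterns do not match
Same pattern = No


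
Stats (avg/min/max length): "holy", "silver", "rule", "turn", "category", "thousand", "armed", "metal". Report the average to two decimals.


Lengths: "holy"=4, "silver"=6, "rule"=4, "turn"=4, "category"=8, "thousand"=8, "armed"=5, "metal"=5
Sum = 44, Count = 8
Average = 44/8 = 5.50
= avg=5.50, min=4, max=8


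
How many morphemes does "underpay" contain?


Word: "underpay"
Morphemes: under- + pay
Each morpheme carries meaning
= 2 morphemes


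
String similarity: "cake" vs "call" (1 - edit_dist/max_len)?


Word 1: "cake" (length 4)
Word 2: "call" (length 4)
One optimal edit sequence:
  1. keep 'c'
  2. keep 'a'
  3. substitute 'k' -> 'l'  (+1)
  4. substitute 'e' -> 'l'  (+1)
Edit distance = 2
Max length = max(4, 4) = 4
Similarity = 1 - 2/4
= 0.5000


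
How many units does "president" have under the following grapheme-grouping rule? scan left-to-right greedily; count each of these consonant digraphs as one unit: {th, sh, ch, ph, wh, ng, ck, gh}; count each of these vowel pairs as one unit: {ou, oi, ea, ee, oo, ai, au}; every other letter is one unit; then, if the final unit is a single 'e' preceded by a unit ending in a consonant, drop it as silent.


Word: "president" (9 letters)
Left-to-right scan:
  [1] 'p' (letter)
  [2] 'r' (letter)
  [3] 'e' (letter)
  [4] 's' (letter)
  [5] 'i' (letter)
  [6] 'd' (letter)
  [7] 'e' (letter)
  [8] 'n' (letter)
  [9] 't' (letter)
Units from scan: 9
Sound units = 9 units


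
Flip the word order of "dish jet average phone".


Original: "dish jet average phone"
Words (1..n): dish | jet | average | phone
Reversed (n..1): phone | average | jet | dish
Result = "phone average jet dish"


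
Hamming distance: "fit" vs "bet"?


Comparing character by character (same length = 3):
  Pos 0: 'f' vs 'b' !=
  Pos 1: 'i' vs 'e' !=
  Pos 2: 't' vs 't' =
Hamming distance = 2


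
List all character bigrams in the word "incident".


Word: "incident" (length 8)
Number of bigrams = 8 - 2 + 1 = 7
  Position 0: "in"
  Position 1: "nc"
  Position 2: "ci"
  Position 3: "id"
  Position 4: "de"
  Position 5: "en"
  Position 6: "nt"
Bigrams = "in", "nc", "ci", "id", "de", "en", "nt"


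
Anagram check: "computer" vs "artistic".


Word 1: "computer" → sorted: cemoprtu
Word 2: "artistic" → sorted: aciirstt
Same letters? cemoprtu != aciirstt
Anagram = No


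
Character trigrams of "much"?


Word: "much" (length 4)
Number of trigrams = 4 - 3 + 1 = 2
  Position 0: "muc"
  Position 1: "uch"
Trigrams = "muc", "uch"


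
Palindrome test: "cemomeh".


Word: "cemomeh"
Reversed: "hemomec"
Forward == Backward? cemomeh != hemomec
Palindrome = No


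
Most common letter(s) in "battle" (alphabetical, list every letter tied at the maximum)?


Word: "battle"
Letter counts:
  'a': 1
  'b': 1
  'e': 1
  'l': 1
  't': 2
Maximum count = 2
Most frequent = 't' (2 times each)


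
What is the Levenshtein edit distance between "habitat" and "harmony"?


Word 1: "habitat" (length 7)
Word 2: "harmony" (length 7)
One optimal edit sequence (insert/delete/substitute each cost 1):
  1. keep 'h'
  2. keep 'a'
  3. substitute 'b' -> 'r'  (+1)
  4. substitute 'i' -> 'm'  (+1)
  5. substitute 't' -> 'o'  (+1)
  6. substitute 'a' -> 'n'  (+1)
  7. substitute 't' -> 'y'  (+1)
Total edit operations: 5
Edit distance = 5


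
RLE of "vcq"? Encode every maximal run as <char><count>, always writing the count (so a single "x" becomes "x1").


String: "vcq"
Scanning for consecutive runs:
  'v' x 1
  'c' x 1
  'q' x 1
RLE = "v1c1q1"


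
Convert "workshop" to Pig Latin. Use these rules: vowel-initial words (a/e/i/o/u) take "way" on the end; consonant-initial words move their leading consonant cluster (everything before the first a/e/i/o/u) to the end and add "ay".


Word: "workshop"
Starts with consonant(s) → move to end, add 'ay'
Consonant cluster: "w"
Pig Latin = "orkshopway"


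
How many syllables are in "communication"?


Word: "communication"
Syllable breakdown: com · mu · ni · ca · tion
Counting: 5 parts
= 5 syllables


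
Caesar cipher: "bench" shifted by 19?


Word: "bench"
Shift: 19
Each letter → (letter + shift) mod 26:
  'b' (1) + 19 = 20 → 'u'
  'e' (4) + 19 = 23 → 'x'
  'n' (13) + 19 = 6 → 'g'
  'c' (2) + 19 = 21 → 'v'
  'h' (7) + 19 = 0 → 'a'
Result = "uxgva"


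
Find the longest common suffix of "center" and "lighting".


Word 1: "center"
Word 2: "lighting"
Comparing from end:
  Pos -1: 'r' != 'g' (stop)
LCS = "" (length 0)


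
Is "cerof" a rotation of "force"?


Word: "force", Candidate: "cerof"
Method: check if candidate is substring of word+word
"forceforce" contains "cerof"? No
Is rotation = No


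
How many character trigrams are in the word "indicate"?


Word: "indicate" (length 8)
Number of 3-grams = length - 3 + 1 = 8 - 3 + 1
= 6


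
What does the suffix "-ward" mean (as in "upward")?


Suffix: -ward
As in: upward -> up + -ward
Meaning = in the direction of


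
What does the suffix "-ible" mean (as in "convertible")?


Suffix: -ible
As in: convertible -> convert + -ible
Meaning = capable of


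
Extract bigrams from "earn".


Word: "earn" (length 4)
Number of bigrams = 4 - 2 + 1 = 3
  Position 0: "ea"
  Position 1: "ar"
  Position 2: "rn"
Bigrams = "ea", "ar", "rn"


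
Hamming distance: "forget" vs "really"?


Comparing character by character (same length = 6):
  Pos 0: 'f' vs 'r' !=
  Pos 1: 'o' vs 'e' !=
  Pos 2: 'r' vs 'a' !=
  Pos 3: 'g' vs 'l' !=
  Pos 4: 'e' vs 'l' !=
  Pos 5: 't' vs 'y' !=
Hamming distance = 6


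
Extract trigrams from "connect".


Word: "connect" (length 7)
Number of trigrams = 7 - 3 + 1 = 5
  Position 0: "con"
  Position 1: "onn"
  Position 2: "nne"
  Position 3: "nec"
  Position 4: "ect"
Trigrams = "con", "onn", "nne", "nec", "ect"


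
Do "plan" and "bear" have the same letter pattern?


Pattern of "plan": [0, 1, 2, 3]
Pattern of "bear": [0, 1, 2, 3]
Patterns match
Same pattern = Yes


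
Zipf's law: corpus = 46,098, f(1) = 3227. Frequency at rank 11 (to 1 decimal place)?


Zipf's law: f(r) = f(1) / r
f(1) = 3227
f(11) = 3227 / 11
= 293.4 occurrences


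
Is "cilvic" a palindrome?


Word: "cilvic"
Reversed: "civlic"
Forward == Backward? cilvic != civlic
Palindrome = No


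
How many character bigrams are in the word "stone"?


Word: "stone" (length 5)
Number of 2-grams = length - 2 + 1 = 5 - 2 + 1
= 4


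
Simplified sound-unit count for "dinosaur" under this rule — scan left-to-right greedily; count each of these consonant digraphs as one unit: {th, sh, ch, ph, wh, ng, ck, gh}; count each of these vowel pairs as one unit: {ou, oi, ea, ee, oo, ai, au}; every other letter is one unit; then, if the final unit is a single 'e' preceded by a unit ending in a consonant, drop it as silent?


Word: "dinosaur" (8 letters)
Left-to-right scan:
  (1) 'd' (letter)
  (2) 'i' (letter)
  (3) 'n' (letter)
  (4) 'o' (letter)
  (5) 's' (letter)
  (6) 'au' (vowel-pair)
  (7) 'r' (letter)
Units from scan: 7
Sound units = 7 units


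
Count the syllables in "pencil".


Word: "pencil"
Syllable breakdown: pen / cil
Counting: 2 parts
= 2 syllables


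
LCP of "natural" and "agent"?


Word 1: "natural"
Word 2: "agent"
Comparing from start:
  Pos 0: 'n' != 'a' (stop)
LCP = "" (length 0)
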